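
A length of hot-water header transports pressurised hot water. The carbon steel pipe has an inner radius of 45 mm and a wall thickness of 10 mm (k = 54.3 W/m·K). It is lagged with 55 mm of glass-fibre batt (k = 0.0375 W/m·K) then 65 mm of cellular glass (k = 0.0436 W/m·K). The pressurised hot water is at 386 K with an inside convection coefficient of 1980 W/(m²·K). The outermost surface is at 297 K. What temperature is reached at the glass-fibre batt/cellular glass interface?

Treating each annulus and film as a series resistance:
R_inner film = 1/(h_i·2πr₁L) = 1/(1980×2π×0.045×1) = 0.001786 K/W
R_carbon steel pipe wall = ln(55/45)/(2π×54.3×1) = 5.882×10^-4 K/W
R_glass-fibre batt = ln(110/55)/(2π×0.0375×1) = 2.942 K/W
R_cellular glass = ln(175/110)/(2π×0.0436×1) = 1.695 K/W
R_total = 4.639 K/W
Q = ΔT/R_total = 89/4.639
Q = 19.2 W/m
T_interface = T_inner − Q·ΣR(inner→interface) = 386 − 19.2×2.944

T ≈ 330 K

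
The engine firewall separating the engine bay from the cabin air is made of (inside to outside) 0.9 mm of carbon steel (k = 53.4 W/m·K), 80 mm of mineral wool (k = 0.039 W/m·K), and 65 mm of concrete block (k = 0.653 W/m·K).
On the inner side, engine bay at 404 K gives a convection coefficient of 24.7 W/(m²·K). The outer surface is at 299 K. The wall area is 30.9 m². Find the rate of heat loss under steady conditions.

Using the resistance-network approach (series):
R_inner film = 1/(h_i·A) = 1/(24.7×30.9) = 0.00131 K/W
R_carbon steel = L/(kA) = 0.0009/(53.4×30.9) = 5.454×10^-7 K/W
R_mineral wool = L/(kA) = 0.08/(0.039×30.9) = 0.06638 K/W
R_concrete block = L/(kA) = 0.065/(0.653×30.9) = 0.003221 K/W
R_total = 0.07092 K/W
Q = ΔT / R_total = 105 / 0.07092

Q ≈ 1480 W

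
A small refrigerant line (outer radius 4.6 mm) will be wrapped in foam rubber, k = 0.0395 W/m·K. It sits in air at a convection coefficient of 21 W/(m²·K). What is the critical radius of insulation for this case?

For a cylinder r_cr = k/h = 0.0395/21
r_cr = 1.88 mm; since the bare radius (4.6 mm) is above r_cr, any added insulation will reduce heat loss.

r_cr ≈ 1.88 mm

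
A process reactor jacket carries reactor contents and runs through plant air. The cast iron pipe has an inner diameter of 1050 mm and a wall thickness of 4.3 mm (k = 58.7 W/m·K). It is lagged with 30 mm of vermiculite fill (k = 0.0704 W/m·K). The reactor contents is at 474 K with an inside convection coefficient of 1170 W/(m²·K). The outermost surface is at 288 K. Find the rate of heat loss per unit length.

Treating each annulus and film as a series resistance:
R_inner film = 1/(h_i·2πr₁L) = 1/(1170×2π×0.525×1) = 2.591×10^-4 K/W
R_cast iron pipe wall = ln(529.3/525)/(2π×58.7×1) = 2.212×10^-5 K/W
R_vermiculite fill = ln(559.3/529.3)/(2π×0.0704×1) = 0.1246 K/W
R_total = 0.1249 K/W
Q = ΔT/R_total = 186/0.1249

q′ ≈ 1490 W/m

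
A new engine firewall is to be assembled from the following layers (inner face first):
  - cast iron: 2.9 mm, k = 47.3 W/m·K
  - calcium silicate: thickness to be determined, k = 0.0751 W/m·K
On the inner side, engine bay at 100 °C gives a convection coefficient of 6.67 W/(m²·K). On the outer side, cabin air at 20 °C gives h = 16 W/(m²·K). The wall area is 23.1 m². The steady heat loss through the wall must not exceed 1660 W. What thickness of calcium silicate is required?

Series thermal resistances:
R_inner film = 1/(h_i·A) = 1/(6.67×23.1) = 0.00649 K/W
R_cast iron = L/(kA) = 0.0029/(47.3×23.1) = 2.654×10^-6 K/W
R_outer film = 1/(h_o·A) = 1/(16×23.1) = 0.002706 K/W
Sum of the known resistances R_other = 0.009199 K/W
Required total resistance R_tot = ΔT/Q_allow = 80/1660 = 0.04819 K/W
R_calcium silicate = R_tot − R_other = 0.03899 K/W
L = R·k·A = 0.03899×0.0751×23.1

L ≈ 67.6 mm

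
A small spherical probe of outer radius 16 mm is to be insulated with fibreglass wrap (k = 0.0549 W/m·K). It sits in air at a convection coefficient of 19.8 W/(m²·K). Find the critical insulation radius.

For a sphere r_cr = 2k/h = 2×0.0549/19.8
r_cr = 5.55 mm; since the bare radius (16 mm) is above r_cr, any added insulation will reduce heat loss.

r_cr ≈ 5.55 mm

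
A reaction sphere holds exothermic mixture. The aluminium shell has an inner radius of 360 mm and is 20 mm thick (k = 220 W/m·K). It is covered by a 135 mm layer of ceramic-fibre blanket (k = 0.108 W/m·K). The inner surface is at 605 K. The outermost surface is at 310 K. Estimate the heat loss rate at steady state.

Radial (spherical) resistances in series:
R_aluminium shell = (1/0.36 − 1/0.38)/(4π×220) = 5.288×10^-5 K/W
R_ceramic-fibre blanket = (1/0.38 − 1/0.515)/(4π×0.108) = 0.5083 K/W
R_total = 0.5083 K/W
Q = ΔT/R_total = 295/0.5083

Q ≈ 580 W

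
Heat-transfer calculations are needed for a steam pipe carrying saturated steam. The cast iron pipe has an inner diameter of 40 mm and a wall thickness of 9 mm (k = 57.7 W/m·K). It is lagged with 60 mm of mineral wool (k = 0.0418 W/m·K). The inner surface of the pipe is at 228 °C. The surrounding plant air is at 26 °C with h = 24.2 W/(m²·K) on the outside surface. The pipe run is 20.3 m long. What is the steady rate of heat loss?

Q ≈ 944 W

Radial resistances (cylindrical: R_cond = ln(r_o/r_i)/(2πkL), R_conv = 1/(h·2πrL)):
R_cast iron pipe wall = ln(29/20)/(2π×57.7×20.3) = 5.049×10^-5 K/W
R_mineral wool = ln(89/29)/(2π×0.0418×20.3) = 0.2103 K/W
R_outer film = 1/(h_o·2πr_oL) = 1/(24.2×2π×0.089×20.3) = 0.00364 K/W
R_total = 0.214 K/W
Q = ΔT/R_total = 202/0.214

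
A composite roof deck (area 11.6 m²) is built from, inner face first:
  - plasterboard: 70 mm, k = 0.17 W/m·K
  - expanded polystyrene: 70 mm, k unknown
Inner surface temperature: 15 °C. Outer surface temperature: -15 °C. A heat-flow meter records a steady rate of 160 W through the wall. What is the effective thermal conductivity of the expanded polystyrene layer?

k ≈ 0.0397 W/(m·K)

Using the resistance-network approach (series):
R_plasterboard = L/(kA) = 0.07/(0.17×11.6) = 0.0355 K/W
Sum of known resistances R_other = 0.0355 K/W
Total R = ΔT/Q = 30/160 = 0.1875 K/W
R_expanded polystyrene = R_total − R_other = 0.152 K/W
k = L/(R·A) = 0.07/(0.152×11.6)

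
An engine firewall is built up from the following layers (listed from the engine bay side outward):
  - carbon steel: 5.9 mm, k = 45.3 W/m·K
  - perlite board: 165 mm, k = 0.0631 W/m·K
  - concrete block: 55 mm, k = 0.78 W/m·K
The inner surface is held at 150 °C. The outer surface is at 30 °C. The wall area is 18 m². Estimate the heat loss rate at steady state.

Treating each layer as a thermal resistance in series:
R_carbon steel = L/(kA) = 0.0059/(45.3×18) = 7.236×10^-6 K/W
R_perlite board = L/(kA) = 0.165/(0.0631×18) = 0.1453 K/W
R_concrete block = L/(kA) = 0.055/(0.78×18) = 0.003917 K/W
R_total = 0.1492 K/W
Q = ΔT / R_total = 120 / 0.1492

Q ≈ 804 W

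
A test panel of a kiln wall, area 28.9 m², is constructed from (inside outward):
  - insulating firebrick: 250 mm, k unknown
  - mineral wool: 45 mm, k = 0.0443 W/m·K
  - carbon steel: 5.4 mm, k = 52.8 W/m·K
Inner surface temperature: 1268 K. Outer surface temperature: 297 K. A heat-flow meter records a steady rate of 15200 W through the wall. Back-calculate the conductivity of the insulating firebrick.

k ≈ 0.301 W/(m·K)

Treating each layer as a thermal resistance in series:
R_mineral wool = L/(kA) = 0.045/(0.0443×28.9) = 0.03515 K/W
R_carbon steel = L/(kA) = 0.0054/(52.8×28.9) = 3.539×10^-6 K/W
Sum of known resistances R_other = 0.03515 K/W
Total R = ΔT/Q = 971/15200 = 0.06388 K/W
R_insulating firebrick = R_total − R_other = 0.02873 K/W
k = L/(R·A) = 0.25/(0.02873×28.9)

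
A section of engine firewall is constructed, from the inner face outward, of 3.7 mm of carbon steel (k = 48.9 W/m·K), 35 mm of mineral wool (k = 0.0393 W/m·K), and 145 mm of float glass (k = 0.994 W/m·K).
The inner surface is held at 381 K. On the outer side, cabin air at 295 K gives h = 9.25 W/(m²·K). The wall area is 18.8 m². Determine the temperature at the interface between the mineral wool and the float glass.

Thermal resistances in series:
R_carbon steel = L/(kA) = 0.0037/(48.9×18.8) = 4.025×10^-6 K/W
R_mineral wool = L/(kA) = 0.035/(0.0393×18.8) = 0.04737 K/W
R_float glass = L/(kA) = 0.145/(0.994×18.8) = 0.007759 K/W
R_outer film = 1/(h_o·A) = 1/(9.25×18.8) = 0.00575 K/W
R_total = 0.06089 K/W;  Q = ΔT/R_total = 86/0.06089 = 1412 W
T_interface = T_inner − Q·ΣR(inner→interface) = 381 − 1410×0.04738

T ≈ 314 K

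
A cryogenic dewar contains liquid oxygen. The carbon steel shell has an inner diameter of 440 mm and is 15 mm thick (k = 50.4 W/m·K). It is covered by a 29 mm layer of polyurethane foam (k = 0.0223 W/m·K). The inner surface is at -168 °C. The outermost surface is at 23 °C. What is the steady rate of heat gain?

Q ≈ 114 W

For a spherical shell R = (1/r₁ − 1/r₂)/(4πk); film R = 1/(h·4πr²). In series:
R_carbon steel shell = (1/0.22 − 1/0.235)/(4π×50.4) = 4.581×10^-4 K/W
R_polyurethane foam = (1/0.235 − 1/0.264)/(4π×0.0223) = 1.668 K/W
R_total = 1.669 K/W
Q = ΔT/R_total = 191/1.669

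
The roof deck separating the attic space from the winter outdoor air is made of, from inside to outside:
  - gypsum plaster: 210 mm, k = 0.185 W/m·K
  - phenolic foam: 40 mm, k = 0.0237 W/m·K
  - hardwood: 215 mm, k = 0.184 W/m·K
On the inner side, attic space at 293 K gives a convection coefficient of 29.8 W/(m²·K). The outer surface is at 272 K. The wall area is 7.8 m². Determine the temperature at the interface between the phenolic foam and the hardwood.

T ≈ 278 K

Using the resistance-network approach (series):
R_inner film = 1/(h_i·A) = 1/(29.8×7.8) = 0.004302 K/W
R_gypsum plaster = L/(kA) = 0.21/(0.185×7.8) = 0.1455 K/W
R_phenolic foam = L/(kA) = 0.04/(0.0237×7.8) = 0.2164 K/W
R_hardwood = L/(kA) = 0.215/(0.184×7.8) = 0.1498 K/W
R_total = 0.516 K/W;  Q = ΔT/R_total = 21/0.516 = 40.7 W
T_interface = T_inner − Q·ΣR(inner→interface) = 293 − 40.7×0.3662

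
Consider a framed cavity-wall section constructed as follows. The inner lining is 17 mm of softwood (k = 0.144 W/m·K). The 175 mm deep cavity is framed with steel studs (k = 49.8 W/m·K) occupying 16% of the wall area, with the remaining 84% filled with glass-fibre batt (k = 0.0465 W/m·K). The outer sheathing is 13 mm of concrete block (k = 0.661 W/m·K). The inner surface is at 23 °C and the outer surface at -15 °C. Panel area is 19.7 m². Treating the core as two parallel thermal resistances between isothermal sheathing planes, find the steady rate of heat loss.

Sheathing layers in series; stud and cavity paths in parallel between them.
R_inner = 0.017/(0.144×19.7) = 0.005993 K/W
R_stud  = 0.175/(49.8×0.16×19.7) = 0.001115 K/W
R_cav   = 0.175/(0.0465×0.84×19.7) = 0.2274 K/W
1/R_core = 1/R_stud + 1/R_cav → R_core = 0.001109 K/W
R_outer = 0.013/(0.661×19.7) = 9.983×10^-4 K/W
R_total = 0.0081 K/W
Q = ΔT/R_total = 38/0.0081

Q ≈ 4690 W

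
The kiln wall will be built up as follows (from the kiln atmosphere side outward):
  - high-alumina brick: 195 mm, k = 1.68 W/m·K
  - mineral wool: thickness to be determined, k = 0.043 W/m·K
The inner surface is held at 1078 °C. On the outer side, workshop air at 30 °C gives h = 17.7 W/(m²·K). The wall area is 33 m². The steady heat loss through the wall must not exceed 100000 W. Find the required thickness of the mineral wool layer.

Thermal resistances in series:
R_high-alumina brick = L/(kA) = 0.195/(1.68×33) = 0.003517 K/W
R_outer film = 1/(h_o·A) = 1/(17.7×33) = 0.001712 K/W
Sum of the known resistances R_other = 0.005229 K/W
Required total resistance R_tot = ΔT/Q_allow = 1048/100000 = 0.01048 K/W
R_mineral wool = R_tot − R_other = 0.005251 K/W
L = R·k·A = 0.005251×0.043×33

L ≈ 7.45 mm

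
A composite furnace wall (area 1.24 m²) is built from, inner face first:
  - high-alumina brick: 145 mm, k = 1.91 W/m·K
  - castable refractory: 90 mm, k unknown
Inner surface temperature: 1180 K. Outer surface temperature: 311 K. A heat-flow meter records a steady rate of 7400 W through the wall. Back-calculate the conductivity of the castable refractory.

k ≈ 1.29 W/(m·K)

Model the wall as resistances in series:
R_high-alumina brick = L/(kA) = 0.145/(1.91×1.24) = 0.06122 K/W
Sum of known resistances R_other = 0.06122 K/W
Total R = ΔT/Q = 869/7400 = 0.1174 K/W
R_castable refractory = R_total − R_other = 0.05621 K/W
k = L/(R·A) = 0.09/(0.05621×1.24)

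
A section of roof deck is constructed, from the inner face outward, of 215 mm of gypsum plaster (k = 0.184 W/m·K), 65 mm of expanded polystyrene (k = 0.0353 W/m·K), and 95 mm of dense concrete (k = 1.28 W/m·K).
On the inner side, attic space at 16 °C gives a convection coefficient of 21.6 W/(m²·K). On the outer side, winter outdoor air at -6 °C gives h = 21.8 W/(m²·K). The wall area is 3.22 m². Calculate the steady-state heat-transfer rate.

Q ≈ 22.3 W

Treating each layer as a thermal resistance in series:
R_inner film = 1/(h_i·A) = 1/(21.6×3.22) = 0.01438 K/W
R_gypsum plaster = L/(kA) = 0.215/(0.184×3.22) = 0.3629 K/W
R_expanded polystyrene = L/(kA) = 0.065/(0.0353×3.22) = 0.5719 K/W
R_dense concrete = L/(kA) = 0.095/(1.28×3.22) = 0.02305 K/W
R_outer film = 1/(h_o·A) = 1/(21.8×3.22) = 0.01425 K/W
R_total = 0.9864 K/W
Q = ΔT / R_total = 22 / 0.9864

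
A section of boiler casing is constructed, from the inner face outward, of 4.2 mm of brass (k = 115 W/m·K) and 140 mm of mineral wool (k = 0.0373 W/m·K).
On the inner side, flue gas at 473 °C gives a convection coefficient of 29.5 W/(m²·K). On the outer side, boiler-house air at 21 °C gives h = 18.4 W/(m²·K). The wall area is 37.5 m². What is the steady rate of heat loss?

Series thermal resistances:
R_inner film = 1/(h_i·A) = 1/(29.5×37.5) = 9.04×10^-4 K/W
R_brass = L/(kA) = 0.0042/(115×37.5) = 9.739×10^-7 K/W
R_mineral wool = L/(kA) = 0.14/(0.0373×37.5) = 0.1001 K/W
R_outer film = 1/(h_o·A) = 1/(18.4×37.5) = 0.001449 K/W
R_total = 0.1024 K/W
Q = ΔT / R_total = 452 / 0.1024

Q ≈ 4410 W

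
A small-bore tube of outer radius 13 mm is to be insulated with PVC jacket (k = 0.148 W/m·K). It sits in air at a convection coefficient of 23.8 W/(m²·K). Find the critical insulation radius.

For a cylinder r_cr = k/h = 0.148/23.8
r_cr = 6.22 mm; since the bare radius (13 mm) is above r_cr, any added insulation will reduce heat loss.

r_cr ≈ 6.22 mm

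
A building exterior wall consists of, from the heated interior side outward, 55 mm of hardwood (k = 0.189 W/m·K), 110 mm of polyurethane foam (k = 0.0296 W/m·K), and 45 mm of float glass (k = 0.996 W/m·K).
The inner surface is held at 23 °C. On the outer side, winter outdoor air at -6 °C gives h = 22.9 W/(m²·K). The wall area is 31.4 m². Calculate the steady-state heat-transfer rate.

Using the resistance-network approach (series):
R_hardwood = L/(kA) = 0.055/(0.189×31.4) = 0.009268 K/W
R_polyurethane foam = L/(kA) = 0.11/(0.0296×31.4) = 0.1184 K/W
R_float glass = L/(kA) = 0.045/(0.996×31.4) = 0.001439 K/W
R_outer film = 1/(h_o·A) = 1/(22.9×31.4) = 0.001391 K/W
R_total = 0.1304 K/W
Q = ΔT / R_total = 29 / 0.1304

Q ≈ 222 W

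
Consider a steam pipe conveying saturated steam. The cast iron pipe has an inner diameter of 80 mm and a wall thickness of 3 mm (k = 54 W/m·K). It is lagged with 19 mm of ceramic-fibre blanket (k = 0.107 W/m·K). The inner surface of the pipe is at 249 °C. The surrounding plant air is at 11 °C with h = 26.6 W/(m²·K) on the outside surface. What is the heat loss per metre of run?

q′ ≈ 371 W/m

For a radial system each layer contributes R = ln(r_out/r_in)/(2πkL); films add R = 1/(hA).
R_cast iron pipe wall = ln(43/40)/(2π×54×1) = 2.132×10^-4 K/W
R_ceramic-fibre blanket = ln(62/43)/(2π×0.107×1) = 0.5443 K/W
R_outer film = 1/(h_o·2πr_oL) = 1/(26.6×2π×0.062×1) = 0.0965 K/W
R_total = 0.641 K/W
Q = ΔT/R_total = 238/0.641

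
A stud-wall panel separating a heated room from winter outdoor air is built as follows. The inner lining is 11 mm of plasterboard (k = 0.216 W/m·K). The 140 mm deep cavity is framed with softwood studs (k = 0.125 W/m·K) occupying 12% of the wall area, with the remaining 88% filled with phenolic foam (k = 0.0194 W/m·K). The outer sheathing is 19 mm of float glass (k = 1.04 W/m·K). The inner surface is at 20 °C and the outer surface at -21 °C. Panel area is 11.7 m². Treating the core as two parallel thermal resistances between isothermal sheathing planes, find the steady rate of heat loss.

Q ≈ 108 W

Sheathing layers in series; stud and cavity paths in parallel between them.
R_inner = 0.011/(0.216×11.7) = 0.004353 K/W
R_stud  = 0.14/(0.125×0.12×11.7) = 0.7977 K/W
R_cav   = 0.14/(0.0194×0.88×11.7) = 0.7009 K/W
1/R_core = 1/R_stud + 1/R_cav → R_core = 0.3731 K/W
R_outer = 0.019/(1.04×11.7) = 0.001561 K/W
R_total = 0.379 K/W
Q = ΔT/R_total = 41/0.379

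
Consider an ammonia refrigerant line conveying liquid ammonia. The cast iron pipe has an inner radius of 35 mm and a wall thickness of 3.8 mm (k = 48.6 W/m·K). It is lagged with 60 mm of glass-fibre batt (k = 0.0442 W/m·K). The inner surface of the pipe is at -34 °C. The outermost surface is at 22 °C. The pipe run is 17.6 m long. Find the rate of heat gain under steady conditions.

For a radial system each layer contributes R = ln(r_out/r_in)/(2πkL); films add R = 1/(hA).
R_cast iron pipe wall = ln(38.8/35)/(2π×48.6×17.6) = 1.918×10^-5 K/W
R_glass-fibre batt = ln(98.8/38.8)/(2π×0.0442×17.6) = 0.1912 K/W
R_total = 0.1912 K/W
Q = ΔT/R_total = 56/0.1912

Q ≈ 293 W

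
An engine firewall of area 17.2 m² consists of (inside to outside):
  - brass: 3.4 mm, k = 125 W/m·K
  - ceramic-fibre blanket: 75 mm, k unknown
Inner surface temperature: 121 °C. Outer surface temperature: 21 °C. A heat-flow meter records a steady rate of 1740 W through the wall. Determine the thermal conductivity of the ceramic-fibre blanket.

Series thermal resistances:
R_brass = L/(kA) = 0.0034/(125×17.2) = 1.581×10^-6 K/W
Sum of known resistances R_other = 1.581×10^-6 K/W
Total R = ΔT/Q = 100/1740 = 0.05747 K/W
R_ceramic-fibre blanket = R_total − R_other = 0.05747 K/W
k = L/(R·A) = 0.075/(0.05747×17.2)

k ≈ 0.0759 W/(m·K)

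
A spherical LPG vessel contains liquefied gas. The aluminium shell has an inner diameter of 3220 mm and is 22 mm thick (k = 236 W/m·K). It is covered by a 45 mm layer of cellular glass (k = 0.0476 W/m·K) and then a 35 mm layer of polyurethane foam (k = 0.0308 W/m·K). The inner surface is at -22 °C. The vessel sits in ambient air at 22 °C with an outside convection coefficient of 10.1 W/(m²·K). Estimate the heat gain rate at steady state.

Q ≈ 713 W

Spherical conduction: R = (1/r_in − 1/r_out)/(4πk) per layer; series-sum.
R_aluminium shell = (1/1.61 − 1/1.632)/(4π×236) = 2.823×10^-6 K/W
R_cellular glass = (1/1.632 − 1/1.677)/(4π×0.0476) = 0.02749 K/W
R_polyurethane foam = (1/1.677 − 1/1.712)/(4π×0.0308) = 0.0315 K/W
R_outer film = 1/(h·4πr_o²) = 1/(10.1×4π×1.712²) = 0.002688 K/W
R_total = 0.06168 K/W
Q = ΔT/R_total = 44/0.06168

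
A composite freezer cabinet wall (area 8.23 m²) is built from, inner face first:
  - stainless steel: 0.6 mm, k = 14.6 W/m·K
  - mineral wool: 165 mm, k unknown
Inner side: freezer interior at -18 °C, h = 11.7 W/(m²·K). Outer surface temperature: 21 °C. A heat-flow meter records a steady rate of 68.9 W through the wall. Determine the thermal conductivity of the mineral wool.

Series thermal resistances:
R_inner film = 1/(h_i·A) = 1/(11.7×8.23) = 0.01039 K/W
R_stainless steel = L/(kA) = 0.0006/(14.6×8.23) = 4.993×10^-6 K/W
Sum of known resistances R_other = 0.01039 K/W
Total R = ΔT/Q = 39/68.9 = 0.566 K/W
R_mineral wool = R_total − R_other = 0.5556 K/W
k = L/(R·A) = 0.165/(0.5556×8.23)

k ≈ 0.0361 W/(m·K)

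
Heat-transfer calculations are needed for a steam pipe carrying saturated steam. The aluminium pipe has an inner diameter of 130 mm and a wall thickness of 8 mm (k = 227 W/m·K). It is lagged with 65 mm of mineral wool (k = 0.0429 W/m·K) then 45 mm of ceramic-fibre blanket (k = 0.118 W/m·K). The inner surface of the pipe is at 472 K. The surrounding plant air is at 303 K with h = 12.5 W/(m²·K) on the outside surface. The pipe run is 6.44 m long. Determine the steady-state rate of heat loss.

Cylindrical conduction, so R = ln(r₂/r₁)/(2πkL) per layer, in series:
R_aluminium pipe wall = ln(73/65)/(2π×227×6.44) = 1.264×10^-5 K/W
R_mineral wool = ln(138/73)/(2π×0.0429×6.44) = 0.3668 K/W
R_ceramic-fibre blanket = ln(183/138)/(2π×0.118×6.44) = 0.05911 K/W
R_outer film = 1/(h_o·2πr_oL) = 1/(12.5×2π×0.183×6.44) = 0.0108 K/W
R_total = 0.4368 K/W
Q = ΔT/R_total = 169/0.4368

Q ≈ 387 W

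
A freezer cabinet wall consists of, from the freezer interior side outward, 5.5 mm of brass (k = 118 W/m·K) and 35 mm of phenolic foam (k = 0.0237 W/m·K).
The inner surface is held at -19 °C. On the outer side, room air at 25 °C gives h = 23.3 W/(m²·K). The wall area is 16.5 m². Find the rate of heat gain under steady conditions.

Treating each layer as a thermal resistance in series:
R_brass = L/(kA) = 0.0055/(118×16.5) = 2.825×10^-6 K/W
R_phenolic foam = L/(kA) = 0.035/(0.0237×16.5) = 0.0895 K/W
R_outer film = 1/(h_o·A) = 1/(23.3×16.5) = 0.002601 K/W
R_total = 0.09211 K/W
Q = ΔT / R_total = 44 / 0.09211

Q ≈ 478 W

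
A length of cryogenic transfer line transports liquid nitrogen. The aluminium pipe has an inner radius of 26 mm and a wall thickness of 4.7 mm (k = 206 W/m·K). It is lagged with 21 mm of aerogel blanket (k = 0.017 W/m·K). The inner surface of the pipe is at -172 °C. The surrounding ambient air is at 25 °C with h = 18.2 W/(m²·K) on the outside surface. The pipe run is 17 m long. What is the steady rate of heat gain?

Treating each annulus and film as a series resistance:
R_aluminium pipe wall = ln(30.7/26)/(2π×206×17) = 7.552×10^-6 K/W
R_aerogel blanket = ln(51.7/30.7)/(2π×0.017×17) = 0.287 K/W
R_outer film = 1/(h_o·2πr_oL) = 1/(18.2×2π×0.0517×17) = 0.00995 K/W
R_total = 0.297 K/W
Q = ΔT/R_total = 197/0.297

Q ≈ 663 W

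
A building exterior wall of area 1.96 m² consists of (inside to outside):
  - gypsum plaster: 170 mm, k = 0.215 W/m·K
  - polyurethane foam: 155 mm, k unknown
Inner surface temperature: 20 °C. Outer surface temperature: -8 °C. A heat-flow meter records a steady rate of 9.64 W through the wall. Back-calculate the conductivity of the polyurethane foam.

Using the resistance-network approach (series):
R_gypsum plaster = L/(kA) = 0.17/(0.215×1.96) = 0.4034 K/W
Sum of known resistances R_other = 0.4034 K/W
Total R = ΔT/Q = 28/9.64 = 2.905 K/W
R_polyurethane foam = R_total − R_other = 2.501 K/W
k = L/(R·A) = 0.155/(2.501×1.96)

k ≈ 0.0316 W/(m·K)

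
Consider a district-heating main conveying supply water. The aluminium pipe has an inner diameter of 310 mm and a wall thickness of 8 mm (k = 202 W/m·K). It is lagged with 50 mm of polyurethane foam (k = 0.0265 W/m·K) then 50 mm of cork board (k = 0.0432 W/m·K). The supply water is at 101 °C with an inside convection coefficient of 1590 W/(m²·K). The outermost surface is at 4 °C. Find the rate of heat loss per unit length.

q′ ≈ 40.7 W/m

Cylindrical conduction, so R = ln(r₂/r₁)/(2πkL) per layer, in series:
R_inner film = 1/(h_i·2πr₁L) = 1/(1590×2π×0.155×1) = 6.458×10^-4 K/W
R_aluminium pipe wall = ln(163/155)/(2π×202×1) = 3.965×10^-5 K/W
R_polyurethane foam = ln(213/163)/(2π×0.0265×1) = 1.607 K/W
R_cork board = ln(263/213)/(2π×0.0432×1) = 0.7768 K/W
R_total = 2.384 K/W
Q = ΔT/R_total = 97/2.384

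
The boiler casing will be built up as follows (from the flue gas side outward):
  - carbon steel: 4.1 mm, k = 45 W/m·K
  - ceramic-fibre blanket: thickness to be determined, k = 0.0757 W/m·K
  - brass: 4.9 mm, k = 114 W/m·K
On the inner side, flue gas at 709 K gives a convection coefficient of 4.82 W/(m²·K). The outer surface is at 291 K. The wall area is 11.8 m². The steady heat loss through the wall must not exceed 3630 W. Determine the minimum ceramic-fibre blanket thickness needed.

L ≈ 87.1 mm

Thermal resistances in series:
R_inner film = 1/(h_i·A) = 1/(4.82×11.8) = 0.01758 K/W
R_carbon steel = L/(kA) = 0.0041/(45×11.8) = 7.721×10^-6 K/W
R_brass = L/(kA) = 0.0049/(114×11.8) = 3.643×10^-6 K/W
Sum of the known resistances R_other = 0.01759 K/W
Required total resistance R_tot = ΔT/Q_allow = 418/3630 = 0.1152 K/W
R_ceramic-fibre blanket = R_tot − R_other = 0.09756 K/W
L = R·k·A = 0.09756×0.0757×11.8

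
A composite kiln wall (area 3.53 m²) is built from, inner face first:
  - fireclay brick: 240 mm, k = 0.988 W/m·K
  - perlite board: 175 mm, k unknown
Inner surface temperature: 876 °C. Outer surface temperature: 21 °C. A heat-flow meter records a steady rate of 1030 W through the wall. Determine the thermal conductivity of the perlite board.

k ≈ 0.0651 W/(m·K)

Series thermal resistances:
R_fireclay brick = L/(kA) = 0.24/(0.988×3.53) = 0.06881 K/W
Sum of known resistances R_other = 0.06881 K/W
Total R = ΔT/Q = 855/1030 = 0.8301 K/W
R_perlite board = R_total − R_other = 0.7613 K/W
k = L/(R·A) = 0.175/(0.7613×3.53)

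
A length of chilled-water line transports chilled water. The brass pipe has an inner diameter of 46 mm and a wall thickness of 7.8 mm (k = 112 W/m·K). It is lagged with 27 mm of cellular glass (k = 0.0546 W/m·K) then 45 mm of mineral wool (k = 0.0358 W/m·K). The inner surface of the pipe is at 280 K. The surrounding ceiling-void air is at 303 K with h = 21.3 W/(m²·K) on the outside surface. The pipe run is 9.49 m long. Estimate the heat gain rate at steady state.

Per-layer cylindrical resistances, series-summed:
R_brass pipe wall = ln(30.8/23)/(2π×112×9.49) = 4.373×10^-5 K/W
R_cellular glass = ln(57.8/30.8)/(2π×0.0546×9.49) = 0.1933 K/W
R_mineral wool = ln(102.8/57.8)/(2π×0.0358×9.49) = 0.2697 K/W
R_outer film = 1/(h_o·2πr_oL) = 1/(21.3×2π×0.1028×9.49) = 0.007659 K/W
R_total = 0.4708 K/W
Q = ΔT/R_total = 23/0.4708

Q ≈ 48.9 W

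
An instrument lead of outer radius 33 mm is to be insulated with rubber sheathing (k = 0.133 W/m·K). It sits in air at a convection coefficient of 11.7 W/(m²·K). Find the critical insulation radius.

r_cr ≈ 11.4 mm

For a cylinder r_cr = k/h = 0.133/11.7
r_cr = 11.4 mm; since the bare radius (33 mm) is above r_cr, any added insulation will reduce heat loss.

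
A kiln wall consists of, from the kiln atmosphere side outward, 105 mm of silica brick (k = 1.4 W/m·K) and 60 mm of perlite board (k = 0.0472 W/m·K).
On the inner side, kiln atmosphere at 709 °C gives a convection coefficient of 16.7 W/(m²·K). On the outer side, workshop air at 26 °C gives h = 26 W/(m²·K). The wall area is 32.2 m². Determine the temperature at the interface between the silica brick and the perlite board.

Series thermal resistances:
R_inner film = 1/(h_i·A) = 1/(16.7×32.2) = 0.00186 K/W
R_silica brick = L/(kA) = 0.105/(1.4×32.2) = 0.002329 K/W
R_perlite board = L/(kA) = 0.06/(0.0472×32.2) = 0.03948 K/W
R_outer film = 1/(h_o·A) = 1/(26×32.2) = 0.001194 K/W
R_total = 0.04486 K/W;  Q = ΔT/R_total = 683/0.04486 = 15220 W
T_interface = T_inner − Q·ΣR(inner→interface) = 709 − 15200×0.004189

T ≈ 645 °C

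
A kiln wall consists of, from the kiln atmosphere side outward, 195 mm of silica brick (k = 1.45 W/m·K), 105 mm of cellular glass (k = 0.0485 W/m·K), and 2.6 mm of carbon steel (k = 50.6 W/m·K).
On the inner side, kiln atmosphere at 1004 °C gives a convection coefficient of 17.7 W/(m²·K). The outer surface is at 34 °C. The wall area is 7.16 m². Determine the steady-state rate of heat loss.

Q ≈ 2950 W

Model the wall as resistances in series:
R_inner film = 1/(h_i·A) = 1/(17.7×7.16) = 0.007891 K/W
R_silica brick = L/(kA) = 0.195/(1.45×7.16) = 0.01878 K/W
R_cellular glass = L/(kA) = 0.105/(0.0485×7.16) = 0.3024 K/W
R_carbon steel = L/(kA) = 0.0026/(50.6×7.16) = 7.176×10^-6 K/W
R_total = 0.329 K/W
Q = ΔT / R_total = 970 / 0.329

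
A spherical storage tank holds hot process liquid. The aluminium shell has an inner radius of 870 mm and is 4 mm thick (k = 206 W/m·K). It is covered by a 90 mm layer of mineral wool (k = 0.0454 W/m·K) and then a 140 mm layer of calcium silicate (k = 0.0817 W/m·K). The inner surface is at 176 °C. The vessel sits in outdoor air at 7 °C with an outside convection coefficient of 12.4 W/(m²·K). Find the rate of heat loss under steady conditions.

Spherical conduction: R = (1/r_in − 1/r_out)/(4πk) per layer; series-sum.
R_aluminium shell = (1/0.87 − 1/0.874)/(4π×206) = 2.032×10^-6 K/W
R_mineral wool = (1/0.874 − 1/0.964)/(4π×0.0454) = 0.1872 K/W
R_calcium silicate = (1/0.964 − 1/1.104)/(4π×0.0817) = 0.1281 K/W
R_outer film = 1/(h·4πr_o²) = 1/(12.4×4π×1.104²) = 0.005265 K/W
R_total = 0.3206 K/W
Q = ΔT/R_total = 169/0.3206

Q ≈ 527 W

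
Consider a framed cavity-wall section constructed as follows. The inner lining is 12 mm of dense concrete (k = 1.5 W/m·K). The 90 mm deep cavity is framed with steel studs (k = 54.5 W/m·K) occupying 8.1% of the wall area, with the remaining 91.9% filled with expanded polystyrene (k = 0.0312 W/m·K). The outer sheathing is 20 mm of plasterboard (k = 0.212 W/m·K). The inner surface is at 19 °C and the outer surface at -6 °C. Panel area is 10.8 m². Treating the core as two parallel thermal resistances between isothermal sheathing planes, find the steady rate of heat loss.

Q ≈ 2200 W

Sheathing layers in series; stud and cavity paths in parallel between them.
R_inner = 0.012/(1.5×10.8) = 7.407×10^-4 K/W
R_stud  = 0.09/(54.5×0.081×10.8) = 0.001888 K/W
R_cav   = 0.09/(0.0312×0.919×10.8) = 0.2906 K/W
1/R_core = 1/R_stud + 1/R_cav → R_core = 0.001876 K/W
R_outer = 0.02/(0.212×10.8) = 0.008735 K/W
R_total = 0.01135 K/W
Q = ΔT/R_total = 25/0.01135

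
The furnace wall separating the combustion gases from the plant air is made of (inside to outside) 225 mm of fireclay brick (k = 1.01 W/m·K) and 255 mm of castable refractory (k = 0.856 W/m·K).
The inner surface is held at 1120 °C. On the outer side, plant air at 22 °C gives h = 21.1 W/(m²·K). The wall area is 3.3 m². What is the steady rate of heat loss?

Series thermal resistances:
R_fireclay brick = L/(kA) = 0.225/(1.01×3.3) = 0.06751 K/W
R_castable refractory = L/(kA) = 0.255/(0.856×3.3) = 0.09027 K/W
R_outer film = 1/(h_o·A) = 1/(21.1×3.3) = 0.01436 K/W
R_total = 0.1721 K/W
Q = ΔT / R_total = 1098 / 0.1721

Q ≈ 6380 W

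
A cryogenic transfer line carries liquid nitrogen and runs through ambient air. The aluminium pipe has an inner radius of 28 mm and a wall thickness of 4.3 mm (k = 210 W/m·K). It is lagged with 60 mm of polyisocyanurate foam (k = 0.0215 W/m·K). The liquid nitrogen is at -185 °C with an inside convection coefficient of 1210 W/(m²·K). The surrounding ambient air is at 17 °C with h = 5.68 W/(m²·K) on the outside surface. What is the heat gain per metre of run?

Per-layer cylindrical resistances, series-summed:
R_inner film = 1/(h_i·2πr₁L) = 1/(1210×2π×0.028×1) = 0.004698 K/W
R_aluminium pipe wall = ln(32.3/28)/(2π×210×1) = 1.083×10^-4 K/W
R_polyisocyanurate foam = ln(92.3/32.3)/(2π×0.0215×1) = 7.773 K/W
R_outer film = 1/(h_o·2πr_oL) = 1/(5.68×2π×0.0923×1) = 0.3036 K/W
R_total = 8.081 K/W
Q = ΔT/R_total = 202/8.081

q′ ≈ 25 W/m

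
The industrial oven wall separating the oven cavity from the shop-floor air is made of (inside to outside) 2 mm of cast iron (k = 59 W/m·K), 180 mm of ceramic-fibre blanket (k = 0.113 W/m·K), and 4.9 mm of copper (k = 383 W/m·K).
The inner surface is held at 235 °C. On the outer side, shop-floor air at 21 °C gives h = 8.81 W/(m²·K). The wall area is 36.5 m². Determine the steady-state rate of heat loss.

Series thermal resistances:
R_cast iron = L/(kA) = 0.002/(59×36.5) = 9.287×10^-7 K/W
R_ceramic-fibre blanket = L/(kA) = 0.18/(0.113×36.5) = 0.04364 K/W
R_copper = L/(kA) = 0.0049/(383×36.5) = 3.505×10^-7 K/W
R_outer film = 1/(h_o·A) = 1/(8.81×36.5) = 0.00311 K/W
R_total = 0.04675 K/W
Q = ΔT / R_total = 214 / 0.04675

Q ≈ 4580 W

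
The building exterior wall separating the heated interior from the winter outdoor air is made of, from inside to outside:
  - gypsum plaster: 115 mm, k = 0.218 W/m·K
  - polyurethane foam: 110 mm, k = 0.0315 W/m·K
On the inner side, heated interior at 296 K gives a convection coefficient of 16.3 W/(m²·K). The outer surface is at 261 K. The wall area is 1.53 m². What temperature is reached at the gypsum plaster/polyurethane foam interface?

Model the wall as resistances in series:
R_inner film = 1/(h_i·A) = 1/(16.3×1.53) = 0.0401 K/W
R_gypsum plaster = L/(kA) = 0.115/(0.218×1.53) = 0.3448 K/W
R_polyurethane foam = L/(kA) = 0.11/(0.0315×1.53) = 2.282 K/W
R_total = 2.667 K/W;  Q = ΔT/R_total = 35/2.667 = 13.12 W
T_interface = T_inner − Q·ΣR(inner→interface) = 296 − 13.1×0.3849

T ≈ 291 K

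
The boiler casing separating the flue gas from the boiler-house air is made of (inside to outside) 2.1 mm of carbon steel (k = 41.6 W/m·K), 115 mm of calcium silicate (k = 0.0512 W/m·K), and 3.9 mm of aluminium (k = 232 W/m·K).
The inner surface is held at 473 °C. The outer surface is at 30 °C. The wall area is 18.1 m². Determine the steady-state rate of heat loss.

Q ≈ 3570 W

Thermal resistances in series:
R_carbon steel = L/(kA) = 0.0021/(41.6×18.1) = 2.789×10^-6 K/W
R_calcium silicate = L/(kA) = 0.115/(0.0512×18.1) = 0.1241 K/W
R_aluminium = L/(kA) = 0.0039/(232×18.1) = 9.287×10^-7 K/W
R_total = 0.1241 K/W
Q = ΔT / R_total = 443 / 0.1241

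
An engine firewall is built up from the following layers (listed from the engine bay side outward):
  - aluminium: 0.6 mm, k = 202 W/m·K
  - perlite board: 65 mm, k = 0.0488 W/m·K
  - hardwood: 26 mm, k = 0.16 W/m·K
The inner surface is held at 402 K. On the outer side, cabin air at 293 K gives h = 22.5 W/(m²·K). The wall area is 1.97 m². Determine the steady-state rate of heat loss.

Treating each layer as a thermal resistance in series:
R_aluminium = L/(kA) = 0.0006/(202×1.97) = 1.508×10^-6 K/W
R_perlite board = L/(kA) = 0.065/(0.0488×1.97) = 0.6761 K/W
R_hardwood = L/(kA) = 0.026/(0.16×1.97) = 0.08249 K/W
R_outer film = 1/(h_o·A) = 1/(22.5×1.97) = 0.02256 K/W
R_total = 0.7812 K/W
Q = ΔT / R_total = 109 / 0.7812

Q ≈ 140 W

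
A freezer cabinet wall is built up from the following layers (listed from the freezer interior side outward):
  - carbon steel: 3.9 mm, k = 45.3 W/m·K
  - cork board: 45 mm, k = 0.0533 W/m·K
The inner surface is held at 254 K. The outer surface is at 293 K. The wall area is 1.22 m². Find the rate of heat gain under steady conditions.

Thermal resistances in series:
R_carbon steel = L/(kA) = 0.0039/(45.3×1.22) = 7.057×10^-5 K/W
R_cork board = L/(kA) = 0.045/(0.0533×1.22) = 0.692 K/W
R_total = 0.6921 K/W
Q = ΔT / R_total = 39 / 0.6921

Q ≈ 56.4 W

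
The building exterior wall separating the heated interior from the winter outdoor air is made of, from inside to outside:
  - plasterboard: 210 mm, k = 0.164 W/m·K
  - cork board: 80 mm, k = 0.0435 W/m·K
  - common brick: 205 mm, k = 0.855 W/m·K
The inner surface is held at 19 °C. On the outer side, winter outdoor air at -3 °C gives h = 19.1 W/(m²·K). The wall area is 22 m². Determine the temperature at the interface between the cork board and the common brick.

Model the wall as resistances in series:
R_plasterboard = L/(kA) = 0.21/(0.164×22) = 0.0582 K/W
R_cork board = L/(kA) = 0.08/(0.0435×22) = 0.08359 K/W
R_common brick = L/(kA) = 0.205/(0.855×22) = 0.0109 K/W
R_outer film = 1/(h_o·A) = 1/(19.1×22) = 0.00238 K/W
R_total = 0.1551 K/W;  Q = ΔT/R_total = 22/0.1551 = 141.9 W
T_interface = T_inner − Q·ΣR(inner→interface) = 19 − 142×0.1418

T ≈ -1.12 °C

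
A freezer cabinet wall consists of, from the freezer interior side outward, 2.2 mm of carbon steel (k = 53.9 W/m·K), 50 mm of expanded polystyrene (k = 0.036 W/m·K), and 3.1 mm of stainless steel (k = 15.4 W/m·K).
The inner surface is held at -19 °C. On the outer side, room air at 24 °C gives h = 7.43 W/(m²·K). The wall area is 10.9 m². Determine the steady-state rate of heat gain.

Q ≈ 308 W

Using the resistance-network approach (series):
R_carbon steel = L/(kA) = 0.0022/(53.9×10.9) = 3.745×10^-6 K/W
R_expanded polystyrene = L/(kA) = 0.05/(0.036×10.9) = 0.1274 K/W
R_stainless steel = L/(kA) = 0.0031/(15.4×10.9) = 1.847×10^-5 K/W
R_outer film = 1/(h_o·A) = 1/(7.43×10.9) = 0.01235 K/W
R_total = 0.1398 K/W
Q = ΔT / R_total = 43 / 0.1398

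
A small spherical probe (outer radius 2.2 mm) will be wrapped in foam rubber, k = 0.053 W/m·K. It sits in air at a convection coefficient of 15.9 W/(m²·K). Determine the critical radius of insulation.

For a sphere r_cr = 2k/h = 2×0.053/15.9
r_cr = 6.67 mm; since the bare radius (2.2 mm) is below r_cr, adding a thin layer of insulation will *increase* heat loss.

r_cr ≈ 6.67 mm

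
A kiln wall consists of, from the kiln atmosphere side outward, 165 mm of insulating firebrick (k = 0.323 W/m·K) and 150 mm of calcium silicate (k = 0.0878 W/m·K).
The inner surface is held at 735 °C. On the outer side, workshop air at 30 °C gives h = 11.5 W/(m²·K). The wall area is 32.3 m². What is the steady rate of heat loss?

Series thermal resistances:
R_insulating firebrick = L/(kA) = 0.165/(0.323×32.3) = 0.01582 K/W
R_calcium silicate = L/(kA) = 0.15/(0.0878×32.3) = 0.05289 K/W
R_outer film = 1/(h_o·A) = 1/(11.5×32.3) = 0.002692 K/W
R_total = 0.0714 K/W
Q = ΔT / R_total = 705 / 0.0714

Q ≈ 9870 W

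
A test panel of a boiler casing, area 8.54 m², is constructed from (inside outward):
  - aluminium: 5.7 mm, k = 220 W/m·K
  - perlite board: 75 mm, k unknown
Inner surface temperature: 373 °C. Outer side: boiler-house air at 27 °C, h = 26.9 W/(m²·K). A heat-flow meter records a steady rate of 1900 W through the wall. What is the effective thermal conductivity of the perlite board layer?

Series thermal resistances:
R_aluminium = L/(kA) = 0.0057/(220×8.54) = 3.034×10^-6 K/W
R_outer film = 1/(h_o·A) = 1/(26.9×8.54) = 0.004353 K/W
Sum of known resistances R_other = 0.004356 K/W
Total R = ΔT/Q = 346/1900 = 0.1821 K/W
R_perlite board = R_total − R_other = 0.1777 K/W
k = L/(R·A) = 0.075/(0.1777×8.54)

k ≈ 0.0494 W/(m·K)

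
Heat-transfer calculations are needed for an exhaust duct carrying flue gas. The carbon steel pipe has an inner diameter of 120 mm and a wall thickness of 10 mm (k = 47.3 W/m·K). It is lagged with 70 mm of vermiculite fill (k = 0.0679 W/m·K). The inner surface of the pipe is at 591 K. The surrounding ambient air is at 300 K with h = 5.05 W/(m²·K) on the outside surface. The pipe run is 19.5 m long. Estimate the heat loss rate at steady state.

Q ≈ 3070 W

Treating each annulus and film as a series resistance:
R_carbon steel pipe wall = ln(70/60)/(2π×47.3×19.5) = 2.66×10^-5 K/W
R_vermiculite fill = ln(140/70)/(2π×0.0679×19.5) = 0.08332 K/W
R_outer film = 1/(h_o·2πr_oL) = 1/(5.05×2π×0.14×19.5) = 0.01154 K/W
R_total = 0.09489 K/W
Q = ΔT/R_total = 291/0.09489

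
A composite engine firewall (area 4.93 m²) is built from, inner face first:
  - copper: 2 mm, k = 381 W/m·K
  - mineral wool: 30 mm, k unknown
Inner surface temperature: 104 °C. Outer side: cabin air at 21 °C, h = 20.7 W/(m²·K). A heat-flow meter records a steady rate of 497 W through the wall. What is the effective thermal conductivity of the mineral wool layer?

Model the wall as resistances in series:
R_copper = L/(kA) = 0.002/(381×4.93) = 1.065×10^-6 K/W
R_outer film = 1/(h_o·A) = 1/(20.7×4.93) = 0.009799 K/W
Sum of known resistances R_other = 0.0098 K/W
Total R = ΔT/Q = 83/497 = 0.167 K/W
R_mineral wool = R_total − R_other = 0.1572 K/W
k = L/(R·A) = 0.03/(0.1572×4.93)

k ≈ 0.0387 W/(m·K)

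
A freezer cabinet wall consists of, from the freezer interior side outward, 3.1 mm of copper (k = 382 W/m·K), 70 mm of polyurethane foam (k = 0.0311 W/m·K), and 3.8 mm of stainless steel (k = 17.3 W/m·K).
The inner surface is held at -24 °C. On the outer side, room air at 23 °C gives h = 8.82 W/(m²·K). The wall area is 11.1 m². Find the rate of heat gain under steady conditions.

Using the resistance-network approach (series):
R_copper = L/(kA) = 0.0031/(382×11.1) = 7.311×10^-7 K/W
R_polyurethane foam = L/(kA) = 0.07/(0.0311×11.1) = 0.2028 K/W
R_stainless steel = L/(kA) = 0.0038/(17.3×11.1) = 1.979×10^-5 K/W
R_outer film = 1/(h_o·A) = 1/(8.82×11.1) = 0.01021 K/W
R_total = 0.213 K/W
Q = ΔT / R_total = 47 / 0.213

Q ≈ 221 W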